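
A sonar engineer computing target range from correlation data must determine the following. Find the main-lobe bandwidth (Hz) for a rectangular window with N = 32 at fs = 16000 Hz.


Main lobe width for a rectangular window:
Width = 2 * fs / N
      = 2 * 16000 / 32
      = 32000 / 32
      = 1000.0 Hz

1000.0 Hz


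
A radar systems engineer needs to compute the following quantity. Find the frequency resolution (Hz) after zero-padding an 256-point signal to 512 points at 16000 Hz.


Frequency resolution after zero-padding:
N_padded = 256 * 2 = 512
df = fs / N_padded
   = 16000 / 512
   = 31.25 Hz

31.25 Hz


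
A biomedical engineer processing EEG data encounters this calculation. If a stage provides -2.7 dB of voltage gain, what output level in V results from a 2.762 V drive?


Output voltage from dB gain:
V_out = V_in * 10^(gain_dB / 20)
      = 2.762 * 10^(-2.7 / 20)
      = 2.762 * 0.732825
      = 2.0241 V

2.0241 V


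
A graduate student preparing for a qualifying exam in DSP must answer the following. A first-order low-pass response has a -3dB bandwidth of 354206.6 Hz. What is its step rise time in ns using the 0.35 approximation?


Rise time from bandwidth relationship:
tr = 0.35 / BW
   = 0.35 / 354206.6
   = 9.881238802e-07 s
   = 988.1239 ns

988.1239 ns


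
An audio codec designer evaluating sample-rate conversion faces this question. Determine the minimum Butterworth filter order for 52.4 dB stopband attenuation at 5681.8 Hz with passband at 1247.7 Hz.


Butterworth filter order formula:
n = log10(10^(A/10) - 1) / (2 * log10(f_stop/f_pass))
10^(52.4/10) - 1 = 173779.0829
f_stop/f_pass = 5681.8 / 1247.7 = 4.5538
n = 3.9795 -> ceil = 4

4


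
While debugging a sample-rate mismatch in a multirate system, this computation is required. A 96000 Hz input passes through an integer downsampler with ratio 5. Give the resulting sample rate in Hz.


Decimation reduces the sample rate:
fs_out = fs_in / M
       = 96000 / 5
       = 19200.0 Hz

19200.0 Hz


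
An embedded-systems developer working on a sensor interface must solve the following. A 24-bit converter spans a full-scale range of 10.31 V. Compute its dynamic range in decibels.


Dynamic range from full-scale to LSB:
V_min = V_max / 2^bits = 10.31 / 2^24
DR = 20 * log10(V_max / V_min)
   = 20 * log10(2^24)
   = 20 * 24 * log10(2)
   = 144.49 dB

144.49 dB


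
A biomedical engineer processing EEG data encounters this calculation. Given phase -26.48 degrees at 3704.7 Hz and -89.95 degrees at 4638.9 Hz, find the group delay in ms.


Group delay from phase difference:
tau = -d(phi)/d(omega)
d(phi) = -63.47 deg = -1.10776 rad
d(omega) = 2*pi*(4638.9 - 3704.7) = 5869.7517 rad/s
tau = -(-1.10776) / 5869.7517
    = 0.1887 ms

0.1887 ms


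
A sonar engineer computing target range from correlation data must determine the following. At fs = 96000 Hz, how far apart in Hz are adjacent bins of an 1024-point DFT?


DFT frequency resolution:
df = fs / N
   = 96000 / 1024
   = 93.75 Hz

93.75 Hz


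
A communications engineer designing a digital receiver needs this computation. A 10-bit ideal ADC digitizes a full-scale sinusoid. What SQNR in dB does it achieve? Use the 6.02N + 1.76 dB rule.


Theoretical SNR for a full-scale sinusoid:
SNR = 6.02 * N + 1.76
    = 6.02 * 10 + 1.76
    = 60.2 + 1.76
    = 61.96 dB

61.96 dB


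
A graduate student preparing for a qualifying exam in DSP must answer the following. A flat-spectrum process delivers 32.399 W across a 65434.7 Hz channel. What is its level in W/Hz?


Power spectral density:
PSD = P / BW
    = 32.399 / 65434.7
    = 0.00049513 W/Hz

0.00049513 W/Hz


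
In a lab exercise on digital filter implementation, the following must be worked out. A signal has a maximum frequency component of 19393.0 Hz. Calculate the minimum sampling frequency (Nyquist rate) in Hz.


The Nyquist rate is twice the maximum frequency component.
fs_min = 2 * fmax
      = 2 * 19393.0
      = 38786.0 Hz

38786.0


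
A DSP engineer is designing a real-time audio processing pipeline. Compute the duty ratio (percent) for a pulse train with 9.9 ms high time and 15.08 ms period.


Duty cycle as a percentage:
DC = (t_on / T) * 100
   = (9.9 / 15.08) * 100
   = 0.656499 * 100
   = 65.65 %

65.65 %


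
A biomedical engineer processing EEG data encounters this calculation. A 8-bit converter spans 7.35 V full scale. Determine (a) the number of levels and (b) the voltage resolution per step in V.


Step 1 — number of quantization levels:
L = 2^N = 2^8 = 256

Step 2 — LSB step size:
delta = Vfs / L
      = 7.35 / 256
      = 0.02871094 V

Levels = 256; step size = 0.02871094 V


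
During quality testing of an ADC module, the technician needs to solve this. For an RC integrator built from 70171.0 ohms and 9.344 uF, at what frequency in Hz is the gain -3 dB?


Cutoff frequency of a first-order RC filter:
fc = 1 / (2 * pi * R * C)
C = 9.344 uF = 9.344e-06 F
fc = 1 / (2 * pi * 70171.0 * 9.344e-06)
   = 1 / 4.1197452700003
   = 0.242733 Hz

0.242733 Hz


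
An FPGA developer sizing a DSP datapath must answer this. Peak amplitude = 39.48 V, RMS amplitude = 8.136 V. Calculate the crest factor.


Crest factor is the ratio of peak to RMS:
CF = V_peak / V_rms
   = 39.48 / 8.136
   = 4.8525

4.8525


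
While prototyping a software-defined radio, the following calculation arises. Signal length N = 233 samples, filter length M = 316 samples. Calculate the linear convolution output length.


Linear convolution output length:
L = N + M - 1
  = 233 + 316 - 1
  = 548 samples

548


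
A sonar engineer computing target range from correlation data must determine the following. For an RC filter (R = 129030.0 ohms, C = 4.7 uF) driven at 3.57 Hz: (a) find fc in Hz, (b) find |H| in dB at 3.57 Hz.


Step 1 — cutoff frequency:
fc = 1 / (2*pi*R*C)
C = 4.7 uF = 4.7e-06 F
fc = 1 / (2*pi*129030.0*4.7e-06)
   = 0.262441 Hz

Step 2 — magnitude at f = 3.57 Hz:
|H(f)| = 1 / sqrt(1 + (f/fc)^2)
f/fc = 3.57 / 0.262441 = 13.603057
|H| = 1 / sqrt(1 + 185.04316) = 0.0733151
|H|_dB = 20*log10(0.0733151) = -22.7 dB

fc = 0.262441 Hz; |H(3.57 Hz)| = -22.7 dB


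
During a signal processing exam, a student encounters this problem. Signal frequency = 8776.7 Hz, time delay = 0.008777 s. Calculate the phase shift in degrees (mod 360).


Phase shift from frequency and time delay:
phi = 360 * f * t_delay
    = 360 * 8776.7 * 0.008777
    = 27731.91 degrees
    mod 360 = 11.91 degrees

11.91 degrees


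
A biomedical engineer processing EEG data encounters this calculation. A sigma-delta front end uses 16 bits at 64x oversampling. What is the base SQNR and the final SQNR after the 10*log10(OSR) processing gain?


Step 1 — baseline SQNR at Nyquist:
SQNR_base = 6.02*N + 1.76
          = 6.02*16 + 1.76
          = 98.08 dB

Step 2 — oversampling processing gain:
G = 10*log10(OSR) = 10*log10(64) = 18.06 dB

Step 3 — total:
SQNR_total = 98.08 + 18.06 = 116.14 dB

Base SQNR = 98.08 dB; oversampled SQNR = 116.14 dB


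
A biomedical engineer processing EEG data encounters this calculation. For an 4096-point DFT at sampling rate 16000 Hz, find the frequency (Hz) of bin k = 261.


Frequency of DFT bin k:
f_k = k * fs / N
    = 261 * 16000 / 4096
    = 4176000 / 4096
    = 1019.531 Hz

1019.531 Hz


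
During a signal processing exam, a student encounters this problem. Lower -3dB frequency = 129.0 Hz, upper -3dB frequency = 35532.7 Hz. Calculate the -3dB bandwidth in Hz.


Bandwidth is the difference of -3dB frequencies:
BW = f_high - f_low
   = 35532.7 - 129.0
   = 35403.7 Hz

35403.7 Hz


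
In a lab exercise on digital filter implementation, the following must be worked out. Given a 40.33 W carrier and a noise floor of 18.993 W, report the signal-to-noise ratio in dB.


SNR in decibels:
SNR = 10 * log10(Ps / Pn)
    = 10 * log10(40.33 / 18.993)
    = 10 * log10(2.1234)
    = 10 * 0.327
    = 3.27 dB

3.27 dB


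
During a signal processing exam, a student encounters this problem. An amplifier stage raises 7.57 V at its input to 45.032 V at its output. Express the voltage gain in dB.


Voltage gain in dB:
G = 20 * log10(Vout / Vin)
  = 20 * log10(45.032 / 7.57)
  = 20 * log10(5.948745)
  = 20 * 0.774425
  = 15.49 dB

15.49 dB


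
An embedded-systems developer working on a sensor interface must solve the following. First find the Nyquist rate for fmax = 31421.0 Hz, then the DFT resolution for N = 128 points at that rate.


Step 1 — Nyquist sampling rate:
fs = 2 * fmax = 2 * 31421.0 = 62842.0 Hz

Step 2 — DFT bin spacing:
df = fs / N = 62842.0 / 128 = 490.9531 Hz

490.9531 Hz


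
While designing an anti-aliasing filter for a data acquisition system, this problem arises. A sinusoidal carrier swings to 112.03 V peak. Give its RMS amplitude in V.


RMS voltage for a sinusoidal waveform:
V_rms = V_peak / sqrt(2)
      = 112.03 / 1.414214
      = 79.217 V

79.217 V


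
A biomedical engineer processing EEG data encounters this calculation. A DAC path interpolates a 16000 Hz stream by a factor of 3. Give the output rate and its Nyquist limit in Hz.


Step 1 — output sample rate after interpolation by L:
fs_out = L * fs_in = 3 * 16000 = 48000 Hz

Step 2 — Nyquist frequency of the output stream:
f_Nyq = fs_out / 2 = 48000 / 2 = 24000.0 Hz

fs_out = 48000 Hz; f_Nyquist = 24000.0 Hz


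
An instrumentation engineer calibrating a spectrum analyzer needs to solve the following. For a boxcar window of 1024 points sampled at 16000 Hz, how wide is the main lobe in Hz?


Main lobe width for a rectangular window:
Width = 2 * fs / N
      = 2 * 16000 / 1024
      = 32000 / 1024
      = 31.25 Hz

31.25 Hz


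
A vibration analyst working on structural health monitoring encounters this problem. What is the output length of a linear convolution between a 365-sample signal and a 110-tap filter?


Linear convolution output length:
L = N + M - 1
  = 365 + 110 - 1
  = 474 samples

474


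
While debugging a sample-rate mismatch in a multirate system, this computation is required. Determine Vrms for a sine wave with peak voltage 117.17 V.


RMS voltage for a sinusoidal waveform:
V_rms = V_peak / sqrt(2)
      = 117.17 / 1.414214
      = 82.852 V

82.852 V


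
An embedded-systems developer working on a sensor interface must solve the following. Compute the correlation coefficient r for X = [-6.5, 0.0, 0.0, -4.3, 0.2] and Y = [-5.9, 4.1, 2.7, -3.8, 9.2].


Pearson correlation coefficient (population):
r = cov(X,Y) / (std(X) * std(Y))
Mean X = -2.12, Mean Y = 1.26
Cov(X,Y) = 13.9772
Std(X) = 2.76796, Std(Y) = 5.478175
r = 0.9218

0.9218


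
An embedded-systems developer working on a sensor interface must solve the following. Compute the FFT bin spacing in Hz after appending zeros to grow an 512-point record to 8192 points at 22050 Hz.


Frequency resolution after zero-padding:
N_padded = 512 * 16 = 8192
df = fs / N_padded
   = 22050 / 8192
   = 2.6917 Hz

2.6917 Hz


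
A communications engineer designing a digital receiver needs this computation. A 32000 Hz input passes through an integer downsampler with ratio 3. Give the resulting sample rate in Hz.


Decimation reduces the sample rate:
fs_out = fs_in / M
       = 32000 / 3
       = 10666.6667 Hz

10666.6667 Hz


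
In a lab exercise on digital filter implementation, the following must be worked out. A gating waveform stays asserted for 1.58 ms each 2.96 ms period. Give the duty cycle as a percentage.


Duty cycle as a percentage:
DC = (t_on / T) * 100
   = (1.58 / 2.96) * 100
   = 0.533784 * 100
   = 53.38 %

53.38 %


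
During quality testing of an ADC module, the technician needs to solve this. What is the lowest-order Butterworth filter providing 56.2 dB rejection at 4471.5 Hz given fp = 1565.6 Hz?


Butterworth filter order formula:
n = log10(10^(A/10) - 1) / (2 * log10(f_stop/f_pass))
10^(56.2/10) - 1 = 416868.3835
f_stop/f_pass = 4471.5 / 1565.6 = 2.8561
n = 6.1654 -> ceil = 7

7


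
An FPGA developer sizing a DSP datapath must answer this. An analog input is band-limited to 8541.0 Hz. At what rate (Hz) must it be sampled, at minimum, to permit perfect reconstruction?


The Nyquist rate is twice the maximum frequency component.
fs_min = 2 * fmax
      = 2 * 8541.0
      = 17082.0 Hz

17082.0


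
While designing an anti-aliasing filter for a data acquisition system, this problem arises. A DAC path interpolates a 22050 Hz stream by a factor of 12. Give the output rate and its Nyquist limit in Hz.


Step 1 — output sample rate after interpolation by L:
fs_out = L * fs_in = 12 * 22050 = 264600 Hz

Step 2 — Nyquist frequency of the output stream:
f_Nyq = fs_out / 2 = 264600 / 2 = 132300.0 Hz

fs_out = 264600 Hz; f_Nyquist = 132300.0 Hz


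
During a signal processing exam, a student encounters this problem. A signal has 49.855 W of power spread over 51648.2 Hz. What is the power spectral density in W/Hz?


Power spectral density:
PSD = P / BW
    = 49.855 / 51648.2
    = 0.00096528 W/Hz

0.00096528 W/Hz


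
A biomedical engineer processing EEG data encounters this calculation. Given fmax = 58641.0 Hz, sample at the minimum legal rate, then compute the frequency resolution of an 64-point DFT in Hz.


Step 1 — Nyquist sampling rate:
fs = 2 * fmax = 2 * 58641.0 = 117282.0 Hz

Step 2 — DFT bin spacing:
df = fs / N = 117282.0 / 64 = 1832.5312 Hz

1832.5312 Hz


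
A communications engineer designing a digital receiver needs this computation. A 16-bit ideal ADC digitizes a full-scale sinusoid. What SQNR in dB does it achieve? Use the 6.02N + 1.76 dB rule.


Theoretical SNR for a full-scale sinusoid:
SNR = 6.02 * N + 1.76
    = 6.02 * 16 + 1.76
    = 96.32 + 1.76
    = 98.08 dB

98.08 dB


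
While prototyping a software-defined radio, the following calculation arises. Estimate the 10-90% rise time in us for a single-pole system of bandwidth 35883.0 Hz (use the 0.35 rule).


Rise time from bandwidth relationship:
tr = 0.35 / BW
   = 0.35 / 35883.0
   = 9.75392247e-06 s
   = 9.7539 us

9.7539 us


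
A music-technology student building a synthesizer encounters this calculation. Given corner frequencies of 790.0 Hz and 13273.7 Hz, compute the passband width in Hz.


Bandwidth is the difference of -3dB frequencies:
BW = f_high - f_low
   = 13273.7 - 790.0
   = 12483.7 Hz

12483.7 Hz


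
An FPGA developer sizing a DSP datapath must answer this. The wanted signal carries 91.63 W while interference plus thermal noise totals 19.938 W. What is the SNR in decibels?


SNR in decibels:
SNR = 10 * log10(Ps / Pn)
    = 10 * log10(91.63 / 19.938)
    = 10 * log10(4.5957)
    = 10 * 0.6624
    = 6.62 dB

6.62 dB


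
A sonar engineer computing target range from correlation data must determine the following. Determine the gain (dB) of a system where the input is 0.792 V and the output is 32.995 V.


Voltage gain in dB:
G = 20 * log10(Vout / Vin)
  = 20 * log10(32.995 / 0.792)
  = 20 * log10(41.660354)
  = 20 * 1.619723
  = 32.39 dB

32.39 dB


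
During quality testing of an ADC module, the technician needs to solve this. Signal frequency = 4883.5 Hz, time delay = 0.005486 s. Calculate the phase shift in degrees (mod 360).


Phase shift from frequency and time delay:
phi = 360 * f * t_delay
    = 360 * 4883.5 * 0.005486
    = 9644.72 degrees
    mod 360 = 284.72 degrees

284.72 degrees


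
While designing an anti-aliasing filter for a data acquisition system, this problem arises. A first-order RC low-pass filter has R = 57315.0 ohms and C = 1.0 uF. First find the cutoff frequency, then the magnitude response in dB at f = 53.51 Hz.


Step 1 — cutoff frequency:
fc = 1 / (2*pi*R*C)
C = 1.0 uF = 1e-06 F
fc = 1 / (2*pi*57315.0*1e-06)
   = 2.77685 Hz

Step 2 — magnitude at f = 53.51 Hz:
|H(f)| = 1 / sqrt(1 + (f/fc)^2)
f/fc = 53.51 / 2.77685 = 19.270036
|H| = 1 / sqrt(1 + 371.334287) = 0.0518243
|H|_dB = 20*log10(0.0518243) = -25.71 dB

fc = 2.77685 Hz; |H(53.51 Hz)| = -25.71 dB


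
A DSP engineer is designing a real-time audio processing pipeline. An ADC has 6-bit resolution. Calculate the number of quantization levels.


Number of quantization levels = 2^N
= 2^6
= 64

64


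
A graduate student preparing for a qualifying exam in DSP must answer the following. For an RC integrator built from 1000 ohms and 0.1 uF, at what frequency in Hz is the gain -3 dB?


Cutoff frequency of a first-order RC filter:
fc = 1 / (2 * pi * R * C)
C = 0.1 uF = 1e-07 F
fc = 1 / (2 * pi * 1000 * 1e-07)
   = 1 / 0.00062831853071796
   = 1591.549431 Hz

1591.549431 Hz


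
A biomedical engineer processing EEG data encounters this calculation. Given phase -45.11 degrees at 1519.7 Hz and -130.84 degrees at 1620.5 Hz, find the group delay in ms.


Group delay from phase difference:
tau = -d(phi)/d(omega)
d(phi) = -85.73 deg = -1.496271 rad
d(omega) = 2*pi*(1620.5 - 1519.7) = 633.3451 rad/s
tau = -(-1.496271) / 633.3451
    = 2.3625 ms

2.3625 ms


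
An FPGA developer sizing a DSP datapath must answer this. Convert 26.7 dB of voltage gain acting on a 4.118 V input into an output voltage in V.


Output voltage from dB gain:
V_out = V_in * 10^(gain_dB / 20)
      = 4.118 * 10^(26.7 / 20)
      = 4.118 * 21.627185
      = 89.0607 V

89.0607 V


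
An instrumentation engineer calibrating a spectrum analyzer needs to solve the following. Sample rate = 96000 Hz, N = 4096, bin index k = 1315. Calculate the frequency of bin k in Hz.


Frequency of DFT bin k:
f_k = k * fs / N
    = 1315 * 96000 / 4096
    = 126240000 / 4096
    = 30820.312 Hz

30820.312 Hz


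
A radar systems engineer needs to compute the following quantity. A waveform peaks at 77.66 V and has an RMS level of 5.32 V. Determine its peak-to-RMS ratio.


Crest factor is the ratio of peak to RMS:
CF = V_peak / V_rms
   = 77.66 / 5.32
   = 14.5977

14.5977


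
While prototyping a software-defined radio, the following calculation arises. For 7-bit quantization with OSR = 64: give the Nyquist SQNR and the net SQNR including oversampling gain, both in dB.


Step 1 — baseline SQNR at Nyquist:
SQNR_base = 6.02*N + 1.76
          = 6.02*7 + 1.76
          = 43.9 dB

Step 2 — oversampling processing gain:
G = 10*log10(OSR) = 10*log10(64) = 18.06 dB

Step 3 — total:
SQNR_total = 43.9 + 18.06 = 61.96 dB

Base SQNR = 43.9 dB; oversampled SQNR = 61.96 dB


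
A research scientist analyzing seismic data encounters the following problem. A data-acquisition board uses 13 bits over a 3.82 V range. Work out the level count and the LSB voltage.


Step 1 — number of quantization levels:
L = 2^N = 2^13 = 8192

Step 2 — LSB step size:
delta = Vfs / L
      = 3.82 / 8192
      = 0.00046631 V

Levels = 8192; step size = 0.00046631 V


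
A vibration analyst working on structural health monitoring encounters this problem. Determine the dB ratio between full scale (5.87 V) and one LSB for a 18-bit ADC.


Dynamic range from full-scale to LSB:
V_min = V_max / 2^bits = 5.87 / 2^18
DR = 20 * log10(V_max / V_min)
   = 20 * log10(2^18)
   = 20 * 18 * log10(2)
   = 108.37 dB

108.37 dB


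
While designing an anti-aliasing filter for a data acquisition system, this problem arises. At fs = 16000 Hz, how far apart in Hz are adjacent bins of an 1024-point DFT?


DFT frequency resolution:
df = fs / N
   = 16000 / 1024
   = 15.625 Hz

15.625 Hz


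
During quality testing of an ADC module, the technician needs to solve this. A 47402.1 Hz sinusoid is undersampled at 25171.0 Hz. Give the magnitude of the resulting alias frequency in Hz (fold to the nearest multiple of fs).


Compute the nearest integer multiple of fs to the signal:
n = round(47402.1 / 25171.0) = 2
f_alias = |47402.1 - 2 * 25171.0|
        = |47402.1 - 50342.0|
        = 2939.9 Hz

2939.9


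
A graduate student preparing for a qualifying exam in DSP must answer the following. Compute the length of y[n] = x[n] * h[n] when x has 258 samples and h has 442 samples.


Linear convolution output length:
L = N + M - 1
  = 258 + 442 - 1
  = 699 samples

699


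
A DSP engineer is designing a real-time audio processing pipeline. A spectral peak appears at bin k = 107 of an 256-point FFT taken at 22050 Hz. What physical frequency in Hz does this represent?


Frequency of DFT bin k:
f_k = k * fs / N
    = 107 * 22050 / 256
    = 2359350 / 256
    = 9216.211 Hz

9216.211 Hz


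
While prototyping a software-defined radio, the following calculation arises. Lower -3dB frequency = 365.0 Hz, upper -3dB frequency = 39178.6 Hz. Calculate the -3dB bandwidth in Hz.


Bandwidth is the difference of -3dB frequencies:
BW = f_high - f_low
   = 39178.6 - 365.0
   = 38813.6 Hz

38813.6 Hz


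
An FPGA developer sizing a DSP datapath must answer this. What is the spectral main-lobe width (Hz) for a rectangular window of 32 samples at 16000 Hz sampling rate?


Main lobe width for a rectangular window:
Width = 2 * fs / N
      = 2 * 16000 / 32
      = 32000 / 32
      = 1000.0 Hz

1000.0 Hz


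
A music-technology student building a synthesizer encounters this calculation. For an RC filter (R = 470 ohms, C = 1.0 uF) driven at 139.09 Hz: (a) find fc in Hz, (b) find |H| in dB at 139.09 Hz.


Step 1 — cutoff frequency:
fc = 1 / (2*pi*R*C)
C = 1.0 uF = 1e-06 F
fc = 1 / (2*pi*470*1e-06)
   = 338.628 Hz

Step 2 — magnitude at f = 139.09 Hz:
|H(f)| = 1 / sqrt(1 + (f/fc)^2)
f/fc = 139.09 / 338.628 = 0.410746
|H| = 1 / sqrt(1 + 0.168712) = 0.9250096
|H|_dB = 20*log10(0.9250096) = -0.68 dB

fc = 338.628 Hz; |H(139.09 Hz)| = -0.68 dB


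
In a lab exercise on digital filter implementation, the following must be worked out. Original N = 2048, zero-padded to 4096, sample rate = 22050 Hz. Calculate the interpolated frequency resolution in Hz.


Frequency resolution after zero-padding:
N_padded = 2048 * 2 = 4096
df = fs / N_padded
   = 22050 / 4096
   = 5.3833 Hz

5.3833 Hz


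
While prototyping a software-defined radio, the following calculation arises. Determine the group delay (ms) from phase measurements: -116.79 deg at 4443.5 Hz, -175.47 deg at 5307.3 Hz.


Group delay from phase difference:
tau = -d(phi)/d(omega)
d(phi) = -58.68 deg = -1.024159 rad
d(omega) = 2*pi*(5307.3 - 4443.5) = 5427.4155 rad/s
tau = -(-1.024159) / 5427.4155
    = 0.1887 ms

0.1887 ms


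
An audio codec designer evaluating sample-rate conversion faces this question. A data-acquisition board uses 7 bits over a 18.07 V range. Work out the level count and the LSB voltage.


Step 1 — number of quantization levels:
L = 2^N = 2^7 = 128

Step 2 — LSB step size:
delta = Vfs / L
      = 18.07 / 128
      = 0.14117188 V

Levels = 128; step size = 0.14117188 V


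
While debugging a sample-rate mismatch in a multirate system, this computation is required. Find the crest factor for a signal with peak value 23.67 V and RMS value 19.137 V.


Crest factor is the ratio of peak to RMS:
CF = V_peak / V_rms
   = 23.67 / 19.137
   = 1.2369

1.2369


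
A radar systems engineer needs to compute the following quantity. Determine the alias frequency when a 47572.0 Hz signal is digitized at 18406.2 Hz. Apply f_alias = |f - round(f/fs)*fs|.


Compute the nearest integer multiple of fs to the signal:
n = round(47572.0 / 18406.2) = 3
f_alias = |47572.0 - 3 * 18406.2|
        = |47572.0 - 55218.6|
        = 7646.6 Hz

7646.6


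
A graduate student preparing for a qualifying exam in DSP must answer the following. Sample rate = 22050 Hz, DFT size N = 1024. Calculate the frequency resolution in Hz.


DFT frequency resolution:
df = fs / N
   = 22050 / 1024
   = 21.5332 Hz

21.5332 Hz


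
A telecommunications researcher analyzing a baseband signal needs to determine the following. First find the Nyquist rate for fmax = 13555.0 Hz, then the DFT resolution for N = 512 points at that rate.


Step 1 — Nyquist sampling rate:
fs = 2 * fmax = 2 * 13555.0 = 27110.0 Hz

Step 2 — DFT bin spacing:
df = fs / N = 27110.0 / 512 = 52.9492 Hz

52.9492 Hz


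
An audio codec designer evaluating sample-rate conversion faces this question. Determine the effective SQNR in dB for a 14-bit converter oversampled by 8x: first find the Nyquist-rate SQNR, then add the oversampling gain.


Step 1 — baseline SQNR at Nyquist:
SQNR_base = 6.02*N + 1.76
          = 6.02*14 + 1.76
          = 86.04 dB

Step 2 — oversampling processing gain:
G = 10*log10(OSR) = 10*log10(8) = 9.03 dB

Step 3 — total:
SQNR_total = 86.04 + 9.03 = 95.07 dB

Base SQNR = 86.04 dB; oversampled SQNR = 95.07 dB


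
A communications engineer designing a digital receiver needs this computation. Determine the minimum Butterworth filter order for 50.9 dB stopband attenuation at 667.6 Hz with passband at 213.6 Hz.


Butterworth filter order formula:
n = log10(10^(A/10) - 1) / (2 * log10(f_stop/f_pass))
10^(50.9/10) - 1 = 123025.8771
f_stop/f_pass = 667.6 / 213.6 = 3.1255
n = 5.1423 -> ceil = 6

6


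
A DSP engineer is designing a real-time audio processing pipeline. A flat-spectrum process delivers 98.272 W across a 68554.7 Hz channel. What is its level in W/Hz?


Power spectral density:
PSD = P / BW
    = 98.272 / 68554.7
    = 0.00143348 W/Hz

0.00143348 W/Hz


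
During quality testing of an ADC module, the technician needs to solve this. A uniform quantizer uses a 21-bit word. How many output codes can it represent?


Number of quantization levels = 2^N
= 2^21
= 2097152

2097152


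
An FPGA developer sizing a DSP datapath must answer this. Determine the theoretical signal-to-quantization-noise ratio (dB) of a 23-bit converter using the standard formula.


Theoretical SNR for a full-scale sinusoid:
SNR = 6.02 * N + 1.76
    = 6.02 * 23 + 1.76
    = 138.46 + 1.76
    = 140.22 dB

140.22 dB


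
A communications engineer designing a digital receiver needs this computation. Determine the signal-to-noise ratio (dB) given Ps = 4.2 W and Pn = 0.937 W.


SNR in decibels:
SNR = 10 * log10(Ps / Pn)
    = 10 * log10(4.2 / 0.937)
    = 10 * log10(4.4824)
    = 10 * 0.6515
    = 6.52 dB

6.52 dB


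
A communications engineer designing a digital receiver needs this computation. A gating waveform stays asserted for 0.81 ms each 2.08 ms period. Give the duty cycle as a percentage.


Duty cycle as a percentage:
DC = (t_on / T) * 100
   = (0.81 / 2.08) * 100
   = 0.389423 * 100
   = 38.94 %

38.94 %


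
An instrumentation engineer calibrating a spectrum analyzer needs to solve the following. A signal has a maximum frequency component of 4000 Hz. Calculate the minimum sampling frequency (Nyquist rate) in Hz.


The Nyquist rate is twice the maximum frequency component.
fs_min = 2 * fmax
      = 2 * 4000
      = 8000 Hz

8000


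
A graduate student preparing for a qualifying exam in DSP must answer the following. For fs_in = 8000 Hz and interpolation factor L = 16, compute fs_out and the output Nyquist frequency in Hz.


Step 1 — output sample rate after interpolation by L:
fs_out = L * fs_in = 16 * 8000 = 128000 Hz

Step 2 — Nyquist frequency of the output stream:
f_Nyq = fs_out / 2 = 128000 / 2 = 64000.0 Hz

fs_out = 128000 Hz; f_Nyquist = 64000.0 Hz


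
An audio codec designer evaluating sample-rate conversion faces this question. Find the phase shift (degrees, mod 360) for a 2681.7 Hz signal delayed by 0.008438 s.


Phase shift from frequency and time delay:
phi = 360 * f * t_delay
    = 360 * 2681.7 * 0.008438
    = 8146.15 degrees
    mod 360 = 226.15 degrees

226.15 degrees


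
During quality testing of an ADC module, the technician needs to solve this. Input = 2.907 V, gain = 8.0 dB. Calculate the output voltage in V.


Output voltage from dB gain:
V_out = V_in * 10^(gain_dB / 20)
      = 2.907 * 10^(8.0 / 20)
      = 2.907 * 2.511886
      = 7.3021 V

7.3021 V


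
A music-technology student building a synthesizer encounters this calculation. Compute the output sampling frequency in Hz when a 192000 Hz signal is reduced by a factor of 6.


Decimation reduces the sample rate:
fs_out = fs_in / M
       = 192000 / 6
       = 32000.0 Hz

32000.0 Hz


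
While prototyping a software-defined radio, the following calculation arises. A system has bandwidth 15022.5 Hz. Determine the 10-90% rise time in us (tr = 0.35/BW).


Rise time from bandwidth relationship:
tr = 0.35 / BW
   = 0.35 / 15022.5
   = 2.329838575e-05 s
   = 23.2984 us

23.2984 us


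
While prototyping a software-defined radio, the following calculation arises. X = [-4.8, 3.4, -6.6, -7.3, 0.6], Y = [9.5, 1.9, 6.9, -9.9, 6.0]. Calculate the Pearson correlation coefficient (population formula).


Pearson correlation coefficient (population):
r = cov(X,Y) / (std(X) * std(Y))
Mean X = -2.94, Mean Y = 2.88
Cov(X,Y) = 6.7052
Std(X) = 4.209323, Std(Y) = 6.841169
r = 0.2328

0.2328


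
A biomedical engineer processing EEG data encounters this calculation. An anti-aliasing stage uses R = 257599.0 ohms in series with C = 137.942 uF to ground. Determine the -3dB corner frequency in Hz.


Cutoff frequency of a first-order RC filter:
fc = 1 / (2 * pi * R * C)
C = 137.942 uF = 0.000137942 F
fc = 1 / (2 * pi * 257599.0 * 0.000137942)
   = 1 / 223.26495531768
   = 0.004479 Hz

0.004479 Hz


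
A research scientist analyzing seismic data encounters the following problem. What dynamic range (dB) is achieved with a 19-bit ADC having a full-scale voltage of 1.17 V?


Dynamic range from full-scale to LSB:
V_min = V_max / 2^bits = 1.17 / 2^19
DR = 20 * log10(V_max / V_min)
   = 20 * log10(2^19)
   = 20 * 19 * log10(2)
   = 114.39 dB

114.39 dB


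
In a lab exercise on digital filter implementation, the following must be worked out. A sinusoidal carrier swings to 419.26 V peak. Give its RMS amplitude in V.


RMS voltage for a sinusoidal waveform:
V_rms = V_peak / sqrt(2)
      = 419.26 / 1.414214
      = 296.462 V

296.462 V


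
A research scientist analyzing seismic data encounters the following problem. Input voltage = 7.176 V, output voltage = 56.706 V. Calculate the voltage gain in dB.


Voltage gain in dB:
G = 20 * log10(Vout / Vin)
  = 20 * log10(56.706 / 7.176)
  = 20 * log10(7.902174)
  = 20 * 0.897747
  = 17.95 dB

17.95 dB


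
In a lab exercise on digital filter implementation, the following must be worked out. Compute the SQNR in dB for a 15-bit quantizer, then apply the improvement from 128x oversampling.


Step 1 — baseline SQNR at Nyquist:
SQNR_base = 6.02*N + 1.76
          = 6.02*15 + 1.76
          = 92.06 dB

Step 2 — oversampling processing gain:
G = 10*log10(OSR) = 10*log10(128) = 21.07 dB

Step 3 — total:
SQNR_total = 92.06 + 21.07 = 113.13 dB

Base SQNR = 92.06 dB; oversampled SQNR = 113.13 dB


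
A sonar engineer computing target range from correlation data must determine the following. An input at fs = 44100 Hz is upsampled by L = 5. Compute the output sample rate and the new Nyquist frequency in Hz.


Step 1 — output sample rate after interpolation by L:
fs_out = L * fs_in = 5 * 44100 = 220500 Hz

Step 2 — Nyquist frequency of the output stream:
f_Nyq = fs_out / 2 = 220500 / 2 = 110250.0 Hz

fs_out = 220500 Hz; f_Nyquist = 110250.0 Hz


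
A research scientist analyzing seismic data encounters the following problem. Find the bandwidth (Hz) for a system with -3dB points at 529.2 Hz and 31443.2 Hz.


Bandwidth is the difference of -3dB frequencies:
BW = f_high - f_low
   = 31443.2 - 529.2
   = 30914.0 Hz

30914.0 Hz


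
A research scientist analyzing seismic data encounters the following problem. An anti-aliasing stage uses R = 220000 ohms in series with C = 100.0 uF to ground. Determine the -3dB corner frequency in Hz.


Cutoff frequency of a first-order RC filter:
fc = 1 / (2 * pi * R * C)
C = 100.0 uF = 0.0001 F
fc = 1 / (2 * pi * 220000 * 0.0001)
   = 1 / 138.23007675795
   = 0.007234 Hz

0.007234 Hz


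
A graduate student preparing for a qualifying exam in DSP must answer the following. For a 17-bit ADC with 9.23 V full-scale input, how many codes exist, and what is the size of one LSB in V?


Step 1 — number of quantization levels:
L = 2^N = 2^17 = 131072

Step 2 — LSB step size:
delta = Vfs / L
      = 9.23 / 131072
      = 7.042e-05 V

Levels = 131072; step size = 7.042e-05 V


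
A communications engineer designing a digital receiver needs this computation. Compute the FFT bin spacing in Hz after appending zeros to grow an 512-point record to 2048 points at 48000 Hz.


Frequency resolution after zero-padding:
N_padded = 512 * 4 = 2048
df = fs / N_padded
   = 48000 / 2048
   = 23.4375 Hz

23.4375 Hz


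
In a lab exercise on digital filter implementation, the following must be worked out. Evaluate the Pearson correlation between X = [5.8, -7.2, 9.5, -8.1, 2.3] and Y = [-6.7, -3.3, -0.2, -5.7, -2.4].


Pearson correlation coefficient (population):
r = cov(X,Y) / (std(X) * std(Y))
Mean X = 0.46, Mean Y = -3.66
Cov(X,Y) = 6.4136
Std(X) = 7.008167, Std(Y) = 2.327746
r = 0.3932

0.3932


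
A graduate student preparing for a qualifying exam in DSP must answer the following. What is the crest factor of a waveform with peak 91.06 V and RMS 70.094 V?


Crest factor is the ratio of peak to RMS:
CF = V_peak / V_rms
   = 91.06 / 70.094
   = 1.2991

1.2991


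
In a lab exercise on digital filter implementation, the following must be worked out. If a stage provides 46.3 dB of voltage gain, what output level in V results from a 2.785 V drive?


Output voltage from dB gain:
V_out = V_in * 10^(gain_dB / 20)
      = 2.785 * 10^(46.3 / 20)
      = 2.785 * 206.538016
      = 575.2084 V

575.2084 V


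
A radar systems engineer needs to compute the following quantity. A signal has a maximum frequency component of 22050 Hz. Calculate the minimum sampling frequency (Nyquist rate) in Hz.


The Nyquist rate is twice the maximum frequency component.
fs_min = 2 * fmax
      = 2 * 22050
      = 44100 Hz

44100


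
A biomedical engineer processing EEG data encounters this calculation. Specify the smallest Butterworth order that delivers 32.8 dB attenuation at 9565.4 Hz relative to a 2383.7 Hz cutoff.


Butterworth filter order formula:
n = log10(10^(A/10) - 1) / (2 * log10(f_stop/f_pass))
10^(32.8/10) - 1 = 1904.4607
f_stop/f_pass = 9565.4 / 2383.7 = 4.0128
n = 2.7175 -> ceil = 3

3


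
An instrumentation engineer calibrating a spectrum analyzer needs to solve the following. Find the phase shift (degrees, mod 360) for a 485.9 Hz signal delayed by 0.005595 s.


Phase shift from frequency and time delay:
phi = 360 * f * t_delay
    = 360 * 485.9 * 0.005595
    = 978.7 degrees
    mod 360 = 258.7 degrees

258.7 degrees


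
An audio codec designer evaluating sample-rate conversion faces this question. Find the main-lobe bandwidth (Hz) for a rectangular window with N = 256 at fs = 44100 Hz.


Main lobe width for a rectangular window:
Width = 2 * fs / N
      = 2 * 44100 / 256
      = 88200 / 256
      = 344.531 Hz

344.531 Hz


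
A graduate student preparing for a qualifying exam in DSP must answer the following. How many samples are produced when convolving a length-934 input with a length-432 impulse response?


Linear convolution output length:
L = N + M - 1
  = 934 + 432 - 1
  = 1365 samples

1365


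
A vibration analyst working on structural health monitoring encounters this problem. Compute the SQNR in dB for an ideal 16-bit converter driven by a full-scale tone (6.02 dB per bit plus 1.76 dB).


Theoretical SNR for a full-scale sinusoid:
SNR = 6.02 * N + 1.76
    = 6.02 * 16 + 1.76
    = 96.32 + 1.76
    = 98.08 dB

98.08 dB


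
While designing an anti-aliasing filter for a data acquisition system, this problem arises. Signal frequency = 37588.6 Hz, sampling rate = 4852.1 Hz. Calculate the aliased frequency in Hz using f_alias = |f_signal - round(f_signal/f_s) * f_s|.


Compute the nearest integer multiple of fs to the signal:
n = round(37588.6 / 4852.1) = 8
f_alias = |37588.6 - 8 * 4852.1|
        = |37588.6 - 38816.8|
        = 1228.2 Hz

1228.2


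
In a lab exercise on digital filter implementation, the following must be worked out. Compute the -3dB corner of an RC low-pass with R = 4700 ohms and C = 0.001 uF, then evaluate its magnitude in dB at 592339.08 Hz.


Step 1 — cutoff frequency:
fc = 1 / (2*pi*R*C)
C = 0.001 uF = 1e-09 F
fc = 1 / (2*pi*4700*1e-09)
   = 33862.754 Hz

Step 2 — magnitude at f = 592339.08 Hz:
|H(f)| = 1 / sqrt(1 + (f/fc)^2)
f/fc = 592339.08 / 33862.754 = 17.492348
|H| = 1 / sqrt(1 + 305.982239) = 0.0570747
|H|_dB = 20*log10(0.0570747) = -24.87 dB

fc = 33862.754 Hz; |H(592339.08 Hz)| = -24.87 dB


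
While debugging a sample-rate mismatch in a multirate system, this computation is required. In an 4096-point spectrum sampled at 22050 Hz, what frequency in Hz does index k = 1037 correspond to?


Frequency of DFT bin k:
f_k = k * fs / N
    = 1037 * 22050 / 4096
    = 22865850 / 4096
    = 5582.483 Hz

5582.483 Hz


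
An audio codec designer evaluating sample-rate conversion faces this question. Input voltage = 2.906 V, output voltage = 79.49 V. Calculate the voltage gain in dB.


Voltage gain in dB:
G = 20 * log10(Vout / Vin)
  = 20 * log10(79.49 / 2.906)
  = 20 * log10(27.353751)
  = 20 * 1.437017
  = 28.74 dB

28.74 dB


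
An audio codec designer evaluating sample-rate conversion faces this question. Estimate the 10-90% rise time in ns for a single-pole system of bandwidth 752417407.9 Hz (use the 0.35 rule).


Rise time from bandwidth relationship:
tr = 0.35 / BW
   = 0.35 / 752417407.9
   = 4.651673344e-10 s
   = 0.4652 ns

0.4652 ns


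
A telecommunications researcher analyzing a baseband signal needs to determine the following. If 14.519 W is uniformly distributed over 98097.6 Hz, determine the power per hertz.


Power spectral density:
PSD = P / BW
    = 14.519 / 98097.6
    = 0.00014801 W/Hz

0.00014801 W/Hz


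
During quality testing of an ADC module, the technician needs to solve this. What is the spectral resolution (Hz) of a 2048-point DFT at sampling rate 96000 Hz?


DFT frequency resolution:
df = fs / N
   = 96000 / 2048
   = 46.875 Hz

46.875 Hz


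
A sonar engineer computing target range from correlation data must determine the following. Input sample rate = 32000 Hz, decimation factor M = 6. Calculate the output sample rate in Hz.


Decimation reduces the sample rate:
fs_out = fs_in / M
       = 32000 / 6
       = 5333.3333 Hz

5333.3333 Hz


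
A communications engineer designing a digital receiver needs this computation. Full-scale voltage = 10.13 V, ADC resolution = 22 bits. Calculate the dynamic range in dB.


Dynamic range from full-scale to LSB:
V_min = V_max / 2^bits = 10.13 / 2^22
DR = 20 * log10(V_max / V_min)
   = 20 * log10(2^22)
   = 20 * 22 * log10(2)
   = 132.45 dB

132.45 dB


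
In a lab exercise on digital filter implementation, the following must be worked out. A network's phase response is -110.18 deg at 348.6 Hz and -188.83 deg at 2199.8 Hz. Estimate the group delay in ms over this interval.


Group delay from phase difference:
tau = -d(phi)/d(omega)
d(phi) = -78.65 deg = -1.372701 rad
d(omega) = 2*pi*(2199.8 - 348.6) = 11631.4326 rad/s
tau = -(-1.372701) / 11631.4326
    = 0.118 ms

0.118 ms


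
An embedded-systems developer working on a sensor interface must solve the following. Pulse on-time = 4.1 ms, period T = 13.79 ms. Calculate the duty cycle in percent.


Duty cycle as a percentage:
DC = (t_on / T) * 100
   = (4.1 / 13.79) * 100
   = 0.297317 * 100
   = 29.73 %

29.73 %


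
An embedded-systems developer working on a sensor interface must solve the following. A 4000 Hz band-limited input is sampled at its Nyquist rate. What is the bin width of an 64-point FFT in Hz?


Step 1 — Nyquist sampling rate:
fs = 2 * fmax = 2 * 4000 = 8000 Hz

Step 2 — DFT bin spacing:
df = fs / N = 8000 / 64 = 125.0 Hz

125.0 Hz


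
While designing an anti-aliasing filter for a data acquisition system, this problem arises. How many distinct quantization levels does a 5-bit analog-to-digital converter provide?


Number of quantization levels = 2^N
= 2^5
= 32

32
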